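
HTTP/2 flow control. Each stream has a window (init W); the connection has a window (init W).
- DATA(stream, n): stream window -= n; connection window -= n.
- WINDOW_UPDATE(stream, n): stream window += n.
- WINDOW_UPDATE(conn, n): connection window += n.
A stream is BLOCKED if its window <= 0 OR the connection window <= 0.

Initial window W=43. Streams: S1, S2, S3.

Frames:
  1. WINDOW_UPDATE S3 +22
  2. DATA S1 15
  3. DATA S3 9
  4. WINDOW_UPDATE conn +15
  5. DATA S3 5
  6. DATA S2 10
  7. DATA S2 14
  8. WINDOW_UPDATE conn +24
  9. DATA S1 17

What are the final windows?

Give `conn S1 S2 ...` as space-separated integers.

Answer: 12 11 19 51

Derivation:
Op 1: conn=43 S1=43 S2=43 S3=65 blocked=[]
Op 2: conn=28 S1=28 S2=43 S3=65 blocked=[]
Op 3: conn=19 S1=28 S2=43 S3=56 blocked=[]
Op 4: conn=34 S1=28 S2=43 S3=56 blocked=[]
Op 5: conn=29 S1=28 S2=43 S3=51 blocked=[]
Op 6: conn=19 S1=28 S2=33 S3=51 blocked=[]
Op 7: conn=5 S1=28 S2=19 S3=51 blocked=[]
Op 8: conn=29 S1=28 S2=19 S3=51 blocked=[]
Op 9: conn=12 S1=11 S2=19 S3=51 blocked=[]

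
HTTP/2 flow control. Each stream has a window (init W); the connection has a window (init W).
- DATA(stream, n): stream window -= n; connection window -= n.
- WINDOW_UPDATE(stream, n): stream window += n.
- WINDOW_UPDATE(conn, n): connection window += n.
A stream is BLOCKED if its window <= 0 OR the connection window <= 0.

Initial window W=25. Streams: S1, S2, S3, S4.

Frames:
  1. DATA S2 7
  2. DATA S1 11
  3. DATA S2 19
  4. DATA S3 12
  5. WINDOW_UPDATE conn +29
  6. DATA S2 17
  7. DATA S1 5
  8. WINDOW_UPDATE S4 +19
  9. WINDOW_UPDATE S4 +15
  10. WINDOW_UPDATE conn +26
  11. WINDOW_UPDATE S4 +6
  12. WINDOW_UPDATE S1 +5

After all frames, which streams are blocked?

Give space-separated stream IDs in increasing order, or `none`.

Answer: S2

Derivation:
Op 1: conn=18 S1=25 S2=18 S3=25 S4=25 blocked=[]
Op 2: conn=7 S1=14 S2=18 S3=25 S4=25 blocked=[]
Op 3: conn=-12 S1=14 S2=-1 S3=25 S4=25 blocked=[1, 2, 3, 4]
Op 4: conn=-24 S1=14 S2=-1 S3=13 S4=25 blocked=[1, 2, 3, 4]
Op 5: conn=5 S1=14 S2=-1 S3=13 S4=25 blocked=[2]
Op 6: conn=-12 S1=14 S2=-18 S3=13 S4=25 blocked=[1, 2, 3, 4]
Op 7: conn=-17 S1=9 S2=-18 S3=13 S4=25 blocked=[1, 2, 3, 4]
Op 8: conn=-17 S1=9 S2=-18 S3=13 S4=44 blocked=[1, 2, 3, 4]
Op 9: conn=-17 S1=9 S2=-18 S3=13 S4=59 blocked=[1, 2, 3, 4]
Op 10: conn=9 S1=9 S2=-18 S3=13 S4=59 blocked=[2]
Op 11: conn=9 S1=9 S2=-18 S3=13 S4=65 blocked=[2]
Op 12: conn=9 S1=14 S2=-18 S3=13 S4=65 blocked=[2]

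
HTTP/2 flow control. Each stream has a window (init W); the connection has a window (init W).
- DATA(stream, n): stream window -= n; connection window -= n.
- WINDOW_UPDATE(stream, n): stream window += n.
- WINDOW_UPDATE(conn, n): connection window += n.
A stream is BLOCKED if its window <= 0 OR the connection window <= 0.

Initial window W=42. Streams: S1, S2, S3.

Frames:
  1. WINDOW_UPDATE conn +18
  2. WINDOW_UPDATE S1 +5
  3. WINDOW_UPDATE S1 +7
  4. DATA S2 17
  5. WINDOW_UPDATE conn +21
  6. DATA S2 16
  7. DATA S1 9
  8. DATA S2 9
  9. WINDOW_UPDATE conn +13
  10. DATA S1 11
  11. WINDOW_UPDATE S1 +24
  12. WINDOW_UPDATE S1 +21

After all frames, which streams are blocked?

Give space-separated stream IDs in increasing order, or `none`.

Answer: S2

Derivation:
Op 1: conn=60 S1=42 S2=42 S3=42 blocked=[]
Op 2: conn=60 S1=47 S2=42 S3=42 blocked=[]
Op 3: conn=60 S1=54 S2=42 S3=42 blocked=[]
Op 4: conn=43 S1=54 S2=25 S3=42 blocked=[]
Op 5: conn=64 S1=54 S2=25 S3=42 blocked=[]
Op 6: conn=48 S1=54 S2=9 S3=42 blocked=[]
Op 7: conn=39 S1=45 S2=9 S3=42 blocked=[]
Op 8: conn=30 S1=45 S2=0 S3=42 blocked=[2]
Op 9: conn=43 S1=45 S2=0 S3=42 blocked=[2]
Op 10: conn=32 S1=34 S2=0 S3=42 blocked=[2]
Op 11: conn=32 S1=58 S2=0 S3=42 blocked=[2]
Op 12: conn=32 S1=79 S2=0 S3=42 blocked=[2]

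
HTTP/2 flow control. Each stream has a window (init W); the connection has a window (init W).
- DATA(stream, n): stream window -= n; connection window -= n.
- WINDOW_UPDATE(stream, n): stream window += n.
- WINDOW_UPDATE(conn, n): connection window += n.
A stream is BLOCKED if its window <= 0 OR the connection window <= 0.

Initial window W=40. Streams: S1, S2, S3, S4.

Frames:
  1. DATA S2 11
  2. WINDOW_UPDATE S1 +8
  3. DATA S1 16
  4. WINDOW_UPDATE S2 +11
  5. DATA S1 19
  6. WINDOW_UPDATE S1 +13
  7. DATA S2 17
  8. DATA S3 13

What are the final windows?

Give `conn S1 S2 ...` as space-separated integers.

Op 1: conn=29 S1=40 S2=29 S3=40 S4=40 blocked=[]
Op 2: conn=29 S1=48 S2=29 S3=40 S4=40 blocked=[]
Op 3: conn=13 S1=32 S2=29 S3=40 S4=40 blocked=[]
Op 4: conn=13 S1=32 S2=40 S3=40 S4=40 blocked=[]
Op 5: conn=-6 S1=13 S2=40 S3=40 S4=40 blocked=[1, 2, 3, 4]
Op 6: conn=-6 S1=26 S2=40 S3=40 S4=40 blocked=[1, 2, 3, 4]
Op 7: conn=-23 S1=26 S2=23 S3=40 S4=40 blocked=[1, 2, 3, 4]
Op 8: conn=-36 S1=26 S2=23 S3=27 S4=40 blocked=[1, 2, 3, 4]

Answer: -36 26 23 27 40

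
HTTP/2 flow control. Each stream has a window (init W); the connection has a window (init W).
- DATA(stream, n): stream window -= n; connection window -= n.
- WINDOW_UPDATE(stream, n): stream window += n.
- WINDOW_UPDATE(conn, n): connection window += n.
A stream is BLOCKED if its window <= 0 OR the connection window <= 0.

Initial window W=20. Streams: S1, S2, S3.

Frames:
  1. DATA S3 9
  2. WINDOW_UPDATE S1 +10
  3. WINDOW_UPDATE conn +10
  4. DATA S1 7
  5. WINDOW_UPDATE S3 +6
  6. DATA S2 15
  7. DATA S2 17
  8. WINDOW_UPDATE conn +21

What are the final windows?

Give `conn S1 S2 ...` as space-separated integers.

Op 1: conn=11 S1=20 S2=20 S3=11 blocked=[]
Op 2: conn=11 S1=30 S2=20 S3=11 blocked=[]
Op 3: conn=21 S1=30 S2=20 S3=11 blocked=[]
Op 4: conn=14 S1=23 S2=20 S3=11 blocked=[]
Op 5: conn=14 S1=23 S2=20 S3=17 blocked=[]
Op 6: conn=-1 S1=23 S2=5 S3=17 blocked=[1, 2, 3]
Op 7: conn=-18 S1=23 S2=-12 S3=17 blocked=[1, 2, 3]
Op 8: conn=3 S1=23 S2=-12 S3=17 blocked=[2]

Answer: 3 23 -12 17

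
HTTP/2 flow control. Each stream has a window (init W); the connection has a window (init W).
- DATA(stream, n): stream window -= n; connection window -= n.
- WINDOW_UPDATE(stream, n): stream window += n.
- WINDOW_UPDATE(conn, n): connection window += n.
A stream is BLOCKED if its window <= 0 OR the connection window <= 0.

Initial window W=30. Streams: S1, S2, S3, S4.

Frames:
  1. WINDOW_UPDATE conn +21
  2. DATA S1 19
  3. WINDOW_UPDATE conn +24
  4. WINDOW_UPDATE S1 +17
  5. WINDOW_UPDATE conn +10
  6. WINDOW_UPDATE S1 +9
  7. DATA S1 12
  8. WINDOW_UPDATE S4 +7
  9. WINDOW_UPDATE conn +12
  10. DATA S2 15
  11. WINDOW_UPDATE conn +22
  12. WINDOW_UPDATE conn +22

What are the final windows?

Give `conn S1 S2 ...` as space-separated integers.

Answer: 95 25 15 30 37

Derivation:
Op 1: conn=51 S1=30 S2=30 S3=30 S4=30 blocked=[]
Op 2: conn=32 S1=11 S2=30 S3=30 S4=30 blocked=[]
Op 3: conn=56 S1=11 S2=30 S3=30 S4=30 blocked=[]
Op 4: conn=56 S1=28 S2=30 S3=30 S4=30 blocked=[]
Op 5: conn=66 S1=28 S2=30 S3=30 S4=30 blocked=[]
Op 6: conn=66 S1=37 S2=30 S3=30 S4=30 blocked=[]
Op 7: conn=54 S1=25 S2=30 S3=30 S4=30 blocked=[]
Op 8: conn=54 S1=25 S2=30 S3=30 S4=37 blocked=[]
Op 9: conn=66 S1=25 S2=30 S3=30 S4=37 blocked=[]
Op 10: conn=51 S1=25 S2=15 S3=30 S4=37 blocked=[]
Op 11: conn=73 S1=25 S2=15 S3=30 S4=37 blocked=[]
Op 12: conn=95 S1=25 S2=15 S3=30 S4=37 blocked=[]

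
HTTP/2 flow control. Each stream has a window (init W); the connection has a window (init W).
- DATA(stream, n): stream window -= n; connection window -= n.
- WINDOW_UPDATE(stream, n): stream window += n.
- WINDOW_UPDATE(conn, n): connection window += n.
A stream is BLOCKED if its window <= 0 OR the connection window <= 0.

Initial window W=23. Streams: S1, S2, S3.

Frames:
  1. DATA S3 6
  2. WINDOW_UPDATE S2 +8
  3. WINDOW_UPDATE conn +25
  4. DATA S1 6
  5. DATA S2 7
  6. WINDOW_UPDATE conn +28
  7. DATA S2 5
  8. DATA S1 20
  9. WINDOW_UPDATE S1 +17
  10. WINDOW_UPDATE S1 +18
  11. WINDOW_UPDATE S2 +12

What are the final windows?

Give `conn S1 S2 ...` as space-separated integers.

Op 1: conn=17 S1=23 S2=23 S3=17 blocked=[]
Op 2: conn=17 S1=23 S2=31 S3=17 blocked=[]
Op 3: conn=42 S1=23 S2=31 S3=17 blocked=[]
Op 4: conn=36 S1=17 S2=31 S3=17 blocked=[]
Op 5: conn=29 S1=17 S2=24 S3=17 blocked=[]
Op 6: conn=57 S1=17 S2=24 S3=17 blocked=[]
Op 7: conn=52 S1=17 S2=19 S3=17 blocked=[]
Op 8: conn=32 S1=-3 S2=19 S3=17 blocked=[1]
Op 9: conn=32 S1=14 S2=19 S3=17 blocked=[]
Op 10: conn=32 S1=32 S2=19 S3=17 blocked=[]
Op 11: conn=32 S1=32 S2=31 S3=17 blocked=[]

Answer: 32 32 31 17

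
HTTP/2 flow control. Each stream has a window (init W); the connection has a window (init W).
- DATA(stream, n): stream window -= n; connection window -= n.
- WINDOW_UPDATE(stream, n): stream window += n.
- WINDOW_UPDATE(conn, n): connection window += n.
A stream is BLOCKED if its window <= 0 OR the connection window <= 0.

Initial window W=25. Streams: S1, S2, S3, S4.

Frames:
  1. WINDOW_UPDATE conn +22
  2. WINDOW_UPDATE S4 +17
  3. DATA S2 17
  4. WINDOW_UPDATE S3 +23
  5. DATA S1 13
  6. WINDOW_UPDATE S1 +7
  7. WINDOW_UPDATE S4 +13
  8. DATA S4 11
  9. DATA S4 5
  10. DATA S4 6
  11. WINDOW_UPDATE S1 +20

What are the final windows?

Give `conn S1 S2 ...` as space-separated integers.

Answer: -5 39 8 48 33

Derivation:
Op 1: conn=47 S1=25 S2=25 S3=25 S4=25 blocked=[]
Op 2: conn=47 S1=25 S2=25 S3=25 S4=42 blocked=[]
Op 3: conn=30 S1=25 S2=8 S3=25 S4=42 blocked=[]
Op 4: conn=30 S1=25 S2=8 S3=48 S4=42 blocked=[]
Op 5: conn=17 S1=12 S2=8 S3=48 S4=42 blocked=[]
Op 6: conn=17 S1=19 S2=8 S3=48 S4=42 blocked=[]
Op 7: conn=17 S1=19 S2=8 S3=48 S4=55 blocked=[]
Op 8: conn=6 S1=19 S2=8 S3=48 S4=44 blocked=[]
Op 9: conn=1 S1=19 S2=8 S3=48 S4=39 blocked=[]
Op 10: conn=-5 S1=19 S2=8 S3=48 S4=33 blocked=[1, 2, 3, 4]
Op 11: conn=-5 S1=39 S2=8 S3=48 S4=33 blocked=[1, 2, 3, 4]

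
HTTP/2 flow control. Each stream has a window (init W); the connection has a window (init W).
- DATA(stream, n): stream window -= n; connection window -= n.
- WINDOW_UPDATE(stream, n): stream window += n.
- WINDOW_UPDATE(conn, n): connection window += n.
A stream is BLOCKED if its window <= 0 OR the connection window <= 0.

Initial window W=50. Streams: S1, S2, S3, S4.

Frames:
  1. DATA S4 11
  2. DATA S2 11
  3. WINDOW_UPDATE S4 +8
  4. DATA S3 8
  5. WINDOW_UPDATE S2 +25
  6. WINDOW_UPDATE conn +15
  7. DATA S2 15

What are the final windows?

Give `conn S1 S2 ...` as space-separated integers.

Answer: 20 50 49 42 47

Derivation:
Op 1: conn=39 S1=50 S2=50 S3=50 S4=39 blocked=[]
Op 2: conn=28 S1=50 S2=39 S3=50 S4=39 blocked=[]
Op 3: conn=28 S1=50 S2=39 S3=50 S4=47 blocked=[]
Op 4: conn=20 S1=50 S2=39 S3=42 S4=47 blocked=[]
Op 5: conn=20 S1=50 S2=64 S3=42 S4=47 blocked=[]
Op 6: conn=35 S1=50 S2=64 S3=42 S4=47 blocked=[]
Op 7: conn=20 S1=50 S2=49 S3=42 S4=47 blocked=[]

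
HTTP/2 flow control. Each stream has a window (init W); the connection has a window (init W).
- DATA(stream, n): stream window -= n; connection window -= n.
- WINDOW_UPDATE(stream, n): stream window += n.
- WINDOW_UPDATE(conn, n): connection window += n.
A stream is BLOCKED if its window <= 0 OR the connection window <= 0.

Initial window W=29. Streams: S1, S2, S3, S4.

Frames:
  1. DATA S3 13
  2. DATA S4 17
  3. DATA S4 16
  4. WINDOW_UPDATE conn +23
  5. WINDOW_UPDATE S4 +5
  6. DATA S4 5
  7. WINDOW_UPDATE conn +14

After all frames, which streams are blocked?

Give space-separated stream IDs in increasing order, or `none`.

Answer: S4

Derivation:
Op 1: conn=16 S1=29 S2=29 S3=16 S4=29 blocked=[]
Op 2: conn=-1 S1=29 S2=29 S3=16 S4=12 blocked=[1, 2, 3, 4]
Op 3: conn=-17 S1=29 S2=29 S3=16 S4=-4 blocked=[1, 2, 3, 4]
Op 4: conn=6 S1=29 S2=29 S3=16 S4=-4 blocked=[4]
Op 5: conn=6 S1=29 S2=29 S3=16 S4=1 blocked=[]
Op 6: conn=1 S1=29 S2=29 S3=16 S4=-4 blocked=[4]
Op 7: conn=15 S1=29 S2=29 S3=16 S4=-4 blocked=[4]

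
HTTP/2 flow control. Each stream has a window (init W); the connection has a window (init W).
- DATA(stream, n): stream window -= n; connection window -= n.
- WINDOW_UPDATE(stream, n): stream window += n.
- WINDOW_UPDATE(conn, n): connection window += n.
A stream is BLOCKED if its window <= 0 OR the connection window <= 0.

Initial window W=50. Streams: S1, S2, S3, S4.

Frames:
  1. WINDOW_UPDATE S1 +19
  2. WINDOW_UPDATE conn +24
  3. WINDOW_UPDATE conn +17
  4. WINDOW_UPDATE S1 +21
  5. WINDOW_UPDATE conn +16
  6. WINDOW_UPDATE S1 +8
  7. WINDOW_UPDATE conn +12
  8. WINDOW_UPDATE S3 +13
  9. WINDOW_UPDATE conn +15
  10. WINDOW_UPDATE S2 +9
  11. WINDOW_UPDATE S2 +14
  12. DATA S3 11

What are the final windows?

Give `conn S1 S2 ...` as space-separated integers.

Answer: 123 98 73 52 50

Derivation:
Op 1: conn=50 S1=69 S2=50 S3=50 S4=50 blocked=[]
Op 2: conn=74 S1=69 S2=50 S3=50 S4=50 blocked=[]
Op 3: conn=91 S1=69 S2=50 S3=50 S4=50 blocked=[]
Op 4: conn=91 S1=90 S2=50 S3=50 S4=50 blocked=[]
Op 5: conn=107 S1=90 S2=50 S3=50 S4=50 blocked=[]
Op 6: conn=107 S1=98 S2=50 S3=50 S4=50 blocked=[]
Op 7: conn=119 S1=98 S2=50 S3=50 S4=50 blocked=[]
Op 8: conn=119 S1=98 S2=50 S3=63 S4=50 blocked=[]
Op 9: conn=134 S1=98 S2=50 S3=63 S4=50 blocked=[]
Op 10: conn=134 S1=98 S2=59 S3=63 S4=50 blocked=[]
Op 11: conn=134 S1=98 S2=73 S3=63 S4=50 blocked=[]
Op 12: conn=123 S1=98 S2=73 S3=52 S4=50 blocked=[]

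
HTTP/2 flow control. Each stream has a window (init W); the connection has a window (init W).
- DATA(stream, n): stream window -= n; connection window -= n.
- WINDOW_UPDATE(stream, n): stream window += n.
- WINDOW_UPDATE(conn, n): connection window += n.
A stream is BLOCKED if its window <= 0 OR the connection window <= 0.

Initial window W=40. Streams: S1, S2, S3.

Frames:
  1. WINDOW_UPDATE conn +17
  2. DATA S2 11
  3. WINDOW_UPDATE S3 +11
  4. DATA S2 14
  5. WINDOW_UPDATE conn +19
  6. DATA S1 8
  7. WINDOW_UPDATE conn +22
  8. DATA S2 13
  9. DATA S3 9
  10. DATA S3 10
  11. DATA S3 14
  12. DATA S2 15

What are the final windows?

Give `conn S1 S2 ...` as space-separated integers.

Answer: 4 32 -13 18

Derivation:
Op 1: conn=57 S1=40 S2=40 S3=40 blocked=[]
Op 2: conn=46 S1=40 S2=29 S3=40 blocked=[]
Op 3: conn=46 S1=40 S2=29 S3=51 blocked=[]
Op 4: conn=32 S1=40 S2=15 S3=51 blocked=[]
Op 5: conn=51 S1=40 S2=15 S3=51 blocked=[]
Op 6: conn=43 S1=32 S2=15 S3=51 blocked=[]
Op 7: conn=65 S1=32 S2=15 S3=51 blocked=[]
Op 8: conn=52 S1=32 S2=2 S3=51 blocked=[]
Op 9: conn=43 S1=32 S2=2 S3=42 blocked=[]
Op 10: conn=33 S1=32 S2=2 S3=32 blocked=[]
Op 11: conn=19 S1=32 S2=2 S3=18 blocked=[]
Op 12: conn=4 S1=32 S2=-13 S3=18 blocked=[2]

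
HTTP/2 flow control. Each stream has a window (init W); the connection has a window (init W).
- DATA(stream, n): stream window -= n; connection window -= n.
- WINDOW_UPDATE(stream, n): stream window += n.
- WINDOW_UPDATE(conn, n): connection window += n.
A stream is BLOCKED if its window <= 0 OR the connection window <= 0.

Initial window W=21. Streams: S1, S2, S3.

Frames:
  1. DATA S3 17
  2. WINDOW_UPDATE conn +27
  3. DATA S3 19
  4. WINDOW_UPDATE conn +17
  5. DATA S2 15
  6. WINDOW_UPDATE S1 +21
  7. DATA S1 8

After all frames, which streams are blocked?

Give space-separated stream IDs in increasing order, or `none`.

Op 1: conn=4 S1=21 S2=21 S3=4 blocked=[]
Op 2: conn=31 S1=21 S2=21 S3=4 blocked=[]
Op 3: conn=12 S1=21 S2=21 S3=-15 blocked=[3]
Op 4: conn=29 S1=21 S2=21 S3=-15 blocked=[3]
Op 5: conn=14 S1=21 S2=6 S3=-15 blocked=[3]
Op 6: conn=14 S1=42 S2=6 S3=-15 blocked=[3]
Op 7: conn=6 S1=34 S2=6 S3=-15 blocked=[3]

Answer: S3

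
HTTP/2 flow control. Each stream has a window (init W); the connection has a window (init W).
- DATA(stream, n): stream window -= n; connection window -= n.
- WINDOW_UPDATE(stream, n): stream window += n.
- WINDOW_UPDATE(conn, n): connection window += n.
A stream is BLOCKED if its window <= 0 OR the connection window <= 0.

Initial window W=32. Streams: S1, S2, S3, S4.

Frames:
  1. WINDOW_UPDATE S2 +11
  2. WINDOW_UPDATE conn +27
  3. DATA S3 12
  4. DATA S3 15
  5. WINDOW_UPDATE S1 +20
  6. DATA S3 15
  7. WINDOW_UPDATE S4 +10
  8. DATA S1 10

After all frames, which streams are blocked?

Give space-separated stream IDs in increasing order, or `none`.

Op 1: conn=32 S1=32 S2=43 S3=32 S4=32 blocked=[]
Op 2: conn=59 S1=32 S2=43 S3=32 S4=32 blocked=[]
Op 3: conn=47 S1=32 S2=43 S3=20 S4=32 blocked=[]
Op 4: conn=32 S1=32 S2=43 S3=5 S4=32 blocked=[]
Op 5: conn=32 S1=52 S2=43 S3=5 S4=32 blocked=[]
Op 6: conn=17 S1=52 S2=43 S3=-10 S4=32 blocked=[3]
Op 7: conn=17 S1=52 S2=43 S3=-10 S4=42 blocked=[3]
Op 8: conn=7 S1=42 S2=43 S3=-10 S4=42 blocked=[3]

Answer: S3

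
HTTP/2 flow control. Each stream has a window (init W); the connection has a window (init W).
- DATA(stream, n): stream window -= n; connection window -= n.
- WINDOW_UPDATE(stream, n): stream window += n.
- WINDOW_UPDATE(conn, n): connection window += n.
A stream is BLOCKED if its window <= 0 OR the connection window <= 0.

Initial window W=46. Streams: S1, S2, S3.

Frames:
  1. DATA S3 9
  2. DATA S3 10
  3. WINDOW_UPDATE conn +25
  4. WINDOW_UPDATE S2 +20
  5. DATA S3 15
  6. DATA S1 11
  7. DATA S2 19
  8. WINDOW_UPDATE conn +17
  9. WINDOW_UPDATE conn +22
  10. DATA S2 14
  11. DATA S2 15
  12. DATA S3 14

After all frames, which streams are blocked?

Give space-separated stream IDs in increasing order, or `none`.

Answer: S3

Derivation:
Op 1: conn=37 S1=46 S2=46 S3=37 blocked=[]
Op 2: conn=27 S1=46 S2=46 S3=27 blocked=[]
Op 3: conn=52 S1=46 S2=46 S3=27 blocked=[]
Op 4: conn=52 S1=46 S2=66 S3=27 blocked=[]
Op 5: conn=37 S1=46 S2=66 S3=12 blocked=[]
Op 6: conn=26 S1=35 S2=66 S3=12 blocked=[]
Op 7: conn=7 S1=35 S2=47 S3=12 blocked=[]
Op 8: conn=24 S1=35 S2=47 S3=12 blocked=[]
Op 9: conn=46 S1=35 S2=47 S3=12 blocked=[]
Op 10: conn=32 S1=35 S2=33 S3=12 blocked=[]
Op 11: conn=17 S1=35 S2=18 S3=12 blocked=[]
Op 12: conn=3 S1=35 S2=18 S3=-2 blocked=[3]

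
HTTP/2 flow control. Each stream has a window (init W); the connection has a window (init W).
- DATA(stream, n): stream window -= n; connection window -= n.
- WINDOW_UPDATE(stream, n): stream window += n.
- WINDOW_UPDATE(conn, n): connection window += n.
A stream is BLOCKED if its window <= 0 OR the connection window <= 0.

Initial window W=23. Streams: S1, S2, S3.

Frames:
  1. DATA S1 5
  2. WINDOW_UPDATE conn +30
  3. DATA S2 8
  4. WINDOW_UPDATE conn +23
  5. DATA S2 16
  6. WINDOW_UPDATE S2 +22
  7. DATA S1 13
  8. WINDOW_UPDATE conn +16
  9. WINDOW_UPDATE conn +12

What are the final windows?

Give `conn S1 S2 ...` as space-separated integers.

Op 1: conn=18 S1=18 S2=23 S3=23 blocked=[]
Op 2: conn=48 S1=18 S2=23 S3=23 blocked=[]
Op 3: conn=40 S1=18 S2=15 S3=23 blocked=[]
Op 4: conn=63 S1=18 S2=15 S3=23 blocked=[]
Op 5: conn=47 S1=18 S2=-1 S3=23 blocked=[2]
Op 6: conn=47 S1=18 S2=21 S3=23 blocked=[]
Op 7: conn=34 S1=5 S2=21 S3=23 blocked=[]
Op 8: conn=50 S1=5 S2=21 S3=23 blocked=[]
Op 9: conn=62 S1=5 S2=21 S3=23 blocked=[]

Answer: 62 5 21 23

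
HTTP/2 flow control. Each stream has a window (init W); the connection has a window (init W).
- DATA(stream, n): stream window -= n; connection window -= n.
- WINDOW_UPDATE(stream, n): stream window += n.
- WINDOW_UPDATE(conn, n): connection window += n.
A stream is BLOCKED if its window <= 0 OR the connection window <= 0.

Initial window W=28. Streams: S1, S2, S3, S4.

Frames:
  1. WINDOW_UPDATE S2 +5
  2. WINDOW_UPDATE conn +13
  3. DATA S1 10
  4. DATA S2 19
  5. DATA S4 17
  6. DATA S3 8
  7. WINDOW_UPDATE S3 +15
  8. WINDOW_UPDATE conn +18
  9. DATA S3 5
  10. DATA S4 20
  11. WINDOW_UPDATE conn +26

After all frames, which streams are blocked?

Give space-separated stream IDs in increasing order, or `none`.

Answer: S4

Derivation:
Op 1: conn=28 S1=28 S2=33 S3=28 S4=28 blocked=[]
Op 2: conn=41 S1=28 S2=33 S3=28 S4=28 blocked=[]
Op 3: conn=31 S1=18 S2=33 S3=28 S4=28 blocked=[]
Op 4: conn=12 S1=18 S2=14 S3=28 S4=28 blocked=[]
Op 5: conn=-5 S1=18 S2=14 S3=28 S4=11 blocked=[1, 2, 3, 4]
Op 6: conn=-13 S1=18 S2=14 S3=20 S4=11 blocked=[1, 2, 3, 4]
Op 7: conn=-13 S1=18 S2=14 S3=35 S4=11 blocked=[1, 2, 3, 4]
Op 8: conn=5 S1=18 S2=14 S3=35 S4=11 blocked=[]
Op 9: conn=0 S1=18 S2=14 S3=30 S4=11 blocked=[1, 2, 3, 4]
Op 10: conn=-20 S1=18 S2=14 S3=30 S4=-9 blocked=[1, 2, 3, 4]
Op 11: conn=6 S1=18 S2=14 S3=30 S4=-9 blocked=[4]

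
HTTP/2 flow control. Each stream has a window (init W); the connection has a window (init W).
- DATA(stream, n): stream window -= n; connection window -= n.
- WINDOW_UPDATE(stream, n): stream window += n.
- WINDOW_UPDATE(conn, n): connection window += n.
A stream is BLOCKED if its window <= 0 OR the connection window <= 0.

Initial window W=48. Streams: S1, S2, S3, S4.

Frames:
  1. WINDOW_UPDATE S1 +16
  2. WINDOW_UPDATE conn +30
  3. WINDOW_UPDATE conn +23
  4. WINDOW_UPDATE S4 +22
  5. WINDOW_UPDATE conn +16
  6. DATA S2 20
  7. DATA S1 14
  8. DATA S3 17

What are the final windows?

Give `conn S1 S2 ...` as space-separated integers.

Answer: 66 50 28 31 70

Derivation:
Op 1: conn=48 S1=64 S2=48 S3=48 S4=48 blocked=[]
Op 2: conn=78 S1=64 S2=48 S3=48 S4=48 blocked=[]
Op 3: conn=101 S1=64 S2=48 S3=48 S4=48 blocked=[]
Op 4: conn=101 S1=64 S2=48 S3=48 S4=70 blocked=[]
Op 5: conn=117 S1=64 S2=48 S3=48 S4=70 blocked=[]
Op 6: conn=97 S1=64 S2=28 S3=48 S4=70 blocked=[]
Op 7: conn=83 S1=50 S2=28 S3=48 S4=70 blocked=[]
Op 8: conn=66 S1=50 S2=28 S3=31 S4=70 blocked=[]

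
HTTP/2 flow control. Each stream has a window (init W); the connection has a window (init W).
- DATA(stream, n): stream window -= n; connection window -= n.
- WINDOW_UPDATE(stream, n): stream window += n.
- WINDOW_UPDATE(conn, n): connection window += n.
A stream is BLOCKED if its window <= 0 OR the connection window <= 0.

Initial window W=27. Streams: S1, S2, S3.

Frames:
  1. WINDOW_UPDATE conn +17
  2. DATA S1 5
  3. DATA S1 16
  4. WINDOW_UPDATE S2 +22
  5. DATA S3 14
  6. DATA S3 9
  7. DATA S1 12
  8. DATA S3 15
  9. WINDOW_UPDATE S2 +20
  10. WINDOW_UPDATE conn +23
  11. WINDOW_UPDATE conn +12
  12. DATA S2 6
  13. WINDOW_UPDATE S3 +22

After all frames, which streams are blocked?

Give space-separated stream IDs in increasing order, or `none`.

Op 1: conn=44 S1=27 S2=27 S3=27 blocked=[]
Op 2: conn=39 S1=22 S2=27 S3=27 blocked=[]
Op 3: conn=23 S1=6 S2=27 S3=27 blocked=[]
Op 4: conn=23 S1=6 S2=49 S3=27 blocked=[]
Op 5: conn=9 S1=6 S2=49 S3=13 blocked=[]
Op 6: conn=0 S1=6 S2=49 S3=4 blocked=[1, 2, 3]
Op 7: conn=-12 S1=-6 S2=49 S3=4 blocked=[1, 2, 3]
Op 8: conn=-27 S1=-6 S2=49 S3=-11 blocked=[1, 2, 3]
Op 9: conn=-27 S1=-6 S2=69 S3=-11 blocked=[1, 2, 3]
Op 10: conn=-4 S1=-6 S2=69 S3=-11 blocked=[1, 2, 3]
Op 11: conn=8 S1=-6 S2=69 S3=-11 blocked=[1, 3]
Op 12: conn=2 S1=-6 S2=63 S3=-11 blocked=[1, 3]
Op 13: conn=2 S1=-6 S2=63 S3=11 blocked=[1]

Answer: S1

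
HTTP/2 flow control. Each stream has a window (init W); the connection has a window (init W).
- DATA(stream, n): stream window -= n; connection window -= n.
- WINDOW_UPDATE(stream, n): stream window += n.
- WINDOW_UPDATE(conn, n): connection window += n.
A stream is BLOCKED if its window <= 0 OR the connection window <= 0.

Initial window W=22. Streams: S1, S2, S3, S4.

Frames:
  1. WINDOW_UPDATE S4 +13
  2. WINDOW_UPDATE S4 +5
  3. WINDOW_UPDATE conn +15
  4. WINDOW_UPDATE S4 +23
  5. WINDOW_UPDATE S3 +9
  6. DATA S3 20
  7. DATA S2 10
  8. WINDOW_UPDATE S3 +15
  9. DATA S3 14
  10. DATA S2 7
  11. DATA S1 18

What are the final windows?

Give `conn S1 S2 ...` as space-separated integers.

Answer: -32 4 5 12 63

Derivation:
Op 1: conn=22 S1=22 S2=22 S3=22 S4=35 blocked=[]
Op 2: conn=22 S1=22 S2=22 S3=22 S4=40 blocked=[]
Op 3: conn=37 S1=22 S2=22 S3=22 S4=40 blocked=[]
Op 4: conn=37 S1=22 S2=22 S3=22 S4=63 blocked=[]
Op 5: conn=37 S1=22 S2=22 S3=31 S4=63 blocked=[]
Op 6: conn=17 S1=22 S2=22 S3=11 S4=63 blocked=[]
Op 7: conn=7 S1=22 S2=12 S3=11 S4=63 blocked=[]
Op 8: conn=7 S1=22 S2=12 S3=26 S4=63 blocked=[]
Op 9: conn=-7 S1=22 S2=12 S3=12 S4=63 blocked=[1, 2, 3, 4]
Op 10: conn=-14 S1=22 S2=5 S3=12 S4=63 blocked=[1, 2, 3, 4]
Op 11: conn=-32 S1=4 S2=5 S3=12 S4=63 blocked=[1, 2, 3, 4]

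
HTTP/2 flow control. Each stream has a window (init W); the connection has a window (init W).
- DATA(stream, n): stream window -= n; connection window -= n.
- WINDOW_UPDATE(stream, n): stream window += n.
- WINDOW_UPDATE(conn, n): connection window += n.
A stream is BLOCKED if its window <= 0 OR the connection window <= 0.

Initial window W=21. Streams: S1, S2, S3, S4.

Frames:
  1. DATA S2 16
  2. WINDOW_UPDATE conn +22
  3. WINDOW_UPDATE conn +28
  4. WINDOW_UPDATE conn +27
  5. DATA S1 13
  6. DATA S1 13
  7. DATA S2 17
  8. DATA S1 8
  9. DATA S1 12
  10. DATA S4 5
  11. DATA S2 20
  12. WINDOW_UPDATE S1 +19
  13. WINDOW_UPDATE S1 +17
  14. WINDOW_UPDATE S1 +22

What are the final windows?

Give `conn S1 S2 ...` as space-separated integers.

Op 1: conn=5 S1=21 S2=5 S3=21 S4=21 blocked=[]
Op 2: conn=27 S1=21 S2=5 S3=21 S4=21 blocked=[]
Op 3: conn=55 S1=21 S2=5 S3=21 S4=21 blocked=[]
Op 4: conn=82 S1=21 S2=5 S3=21 S4=21 blocked=[]
Op 5: conn=69 S1=8 S2=5 S3=21 S4=21 blocked=[]
Op 6: conn=56 S1=-5 S2=5 S3=21 S4=21 blocked=[1]
Op 7: conn=39 S1=-5 S2=-12 S3=21 S4=21 blocked=[1, 2]
Op 8: conn=31 S1=-13 S2=-12 S3=21 S4=21 blocked=[1, 2]
Op 9: conn=19 S1=-25 S2=-12 S3=21 S4=21 blocked=[1, 2]
Op 10: conn=14 S1=-25 S2=-12 S3=21 S4=16 blocked=[1, 2]
Op 11: conn=-6 S1=-25 S2=-32 S3=21 S4=16 blocked=[1, 2, 3, 4]
Op 12: conn=-6 S1=-6 S2=-32 S3=21 S4=16 blocked=[1, 2, 3, 4]
Op 13: conn=-6 S1=11 S2=-32 S3=21 S4=16 blocked=[1, 2, 3, 4]
Op 14: conn=-6 S1=33 S2=-32 S3=21 S4=16 blocked=[1, 2, 3, 4]

Answer: -6 33 -32 21 16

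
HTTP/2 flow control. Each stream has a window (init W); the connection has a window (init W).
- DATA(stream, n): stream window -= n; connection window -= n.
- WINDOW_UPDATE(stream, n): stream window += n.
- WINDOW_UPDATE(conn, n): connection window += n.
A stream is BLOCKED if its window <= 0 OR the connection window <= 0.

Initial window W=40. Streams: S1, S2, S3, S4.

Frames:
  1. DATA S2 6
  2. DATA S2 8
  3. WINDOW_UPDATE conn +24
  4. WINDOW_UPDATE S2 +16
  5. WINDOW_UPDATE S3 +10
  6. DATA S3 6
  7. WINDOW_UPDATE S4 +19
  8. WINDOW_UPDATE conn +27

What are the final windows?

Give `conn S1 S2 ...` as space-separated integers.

Answer: 71 40 42 44 59

Derivation:
Op 1: conn=34 S1=40 S2=34 S3=40 S4=40 blocked=[]
Op 2: conn=26 S1=40 S2=26 S3=40 S4=40 blocked=[]
Op 3: conn=50 S1=40 S2=26 S3=40 S4=40 blocked=[]
Op 4: conn=50 S1=40 S2=42 S3=40 S4=40 blocked=[]
Op 5: conn=50 S1=40 S2=42 S3=50 S4=40 blocked=[]
Op 6: conn=44 S1=40 S2=42 S3=44 S4=40 blocked=[]
Op 7: conn=44 S1=40 S2=42 S3=44 S4=59 blocked=[]
Op 8: conn=71 S1=40 S2=42 S3=44 S4=59 blocked=[]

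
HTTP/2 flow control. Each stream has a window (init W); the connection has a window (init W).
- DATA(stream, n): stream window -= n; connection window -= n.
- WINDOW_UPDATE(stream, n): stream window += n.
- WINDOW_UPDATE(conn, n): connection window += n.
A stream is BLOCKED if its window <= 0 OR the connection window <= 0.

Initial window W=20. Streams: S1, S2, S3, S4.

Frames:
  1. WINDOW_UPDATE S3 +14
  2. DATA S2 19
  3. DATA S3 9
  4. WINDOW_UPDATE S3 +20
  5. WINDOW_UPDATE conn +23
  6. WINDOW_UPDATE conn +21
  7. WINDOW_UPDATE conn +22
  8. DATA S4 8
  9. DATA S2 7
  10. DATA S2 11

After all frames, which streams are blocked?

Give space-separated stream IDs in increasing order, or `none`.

Answer: S2

Derivation:
Op 1: conn=20 S1=20 S2=20 S3=34 S4=20 blocked=[]
Op 2: conn=1 S1=20 S2=1 S3=34 S4=20 blocked=[]
Op 3: conn=-8 S1=20 S2=1 S3=25 S4=20 blocked=[1, 2, 3, 4]
Op 4: conn=-8 S1=20 S2=1 S3=45 S4=20 blocked=[1, 2, 3, 4]
Op 5: conn=15 S1=20 S2=1 S3=45 S4=20 blocked=[]
Op 6: conn=36 S1=20 S2=1 S3=45 S4=20 blocked=[]
Op 7: conn=58 S1=20 S2=1 S3=45 S4=20 blocked=[]
Op 8: conn=50 S1=20 S2=1 S3=45 S4=12 blocked=[]
Op 9: conn=43 S1=20 S2=-6 S3=45 S4=12 blocked=[2]
Op 10: conn=32 S1=20 S2=-17 S3=45 S4=12 blocked=[2]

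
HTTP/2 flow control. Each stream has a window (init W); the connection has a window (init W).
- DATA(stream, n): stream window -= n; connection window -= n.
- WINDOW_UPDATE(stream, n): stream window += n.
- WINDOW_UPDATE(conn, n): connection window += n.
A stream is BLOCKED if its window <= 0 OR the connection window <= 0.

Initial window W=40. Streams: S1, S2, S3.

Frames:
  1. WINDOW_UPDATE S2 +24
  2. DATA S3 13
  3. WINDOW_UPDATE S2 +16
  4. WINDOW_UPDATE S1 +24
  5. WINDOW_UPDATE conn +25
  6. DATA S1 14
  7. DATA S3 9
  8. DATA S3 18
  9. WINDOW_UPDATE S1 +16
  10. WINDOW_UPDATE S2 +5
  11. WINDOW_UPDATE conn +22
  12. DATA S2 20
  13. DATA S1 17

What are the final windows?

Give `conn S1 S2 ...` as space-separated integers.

Op 1: conn=40 S1=40 S2=64 S3=40 blocked=[]
Op 2: conn=27 S1=40 S2=64 S3=27 blocked=[]
Op 3: conn=27 S1=40 S2=80 S3=27 blocked=[]
Op 4: conn=27 S1=64 S2=80 S3=27 blocked=[]
Op 5: conn=52 S1=64 S2=80 S3=27 blocked=[]
Op 6: conn=38 S1=50 S2=80 S3=27 blocked=[]
Op 7: conn=29 S1=50 S2=80 S3=18 blocked=[]
Op 8: conn=11 S1=50 S2=80 S3=0 blocked=[3]
Op 9: conn=11 S1=66 S2=80 S3=0 blocked=[3]
Op 10: conn=11 S1=66 S2=85 S3=0 blocked=[3]
Op 11: conn=33 S1=66 S2=85 S3=0 blocked=[3]
Op 12: conn=13 S1=66 S2=65 S3=0 blocked=[3]
Op 13: conn=-4 S1=49 S2=65 S3=0 blocked=[1, 2, 3]

Answer: -4 49 65 0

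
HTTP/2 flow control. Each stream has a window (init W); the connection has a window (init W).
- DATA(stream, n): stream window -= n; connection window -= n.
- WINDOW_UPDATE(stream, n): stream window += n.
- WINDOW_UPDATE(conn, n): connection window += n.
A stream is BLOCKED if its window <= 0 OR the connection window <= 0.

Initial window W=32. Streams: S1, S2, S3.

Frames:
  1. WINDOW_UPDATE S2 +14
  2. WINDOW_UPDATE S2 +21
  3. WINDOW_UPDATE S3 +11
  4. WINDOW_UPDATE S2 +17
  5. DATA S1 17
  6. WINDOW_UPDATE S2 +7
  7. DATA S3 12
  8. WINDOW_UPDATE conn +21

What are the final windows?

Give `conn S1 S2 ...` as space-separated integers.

Op 1: conn=32 S1=32 S2=46 S3=32 blocked=[]
Op 2: conn=32 S1=32 S2=67 S3=32 blocked=[]
Op 3: conn=32 S1=32 S2=67 S3=43 blocked=[]
Op 4: conn=32 S1=32 S2=84 S3=43 blocked=[]
Op 5: conn=15 S1=15 S2=84 S3=43 blocked=[]
Op 6: conn=15 S1=15 S2=91 S3=43 blocked=[]
Op 7: conn=3 S1=15 S2=91 S3=31 blocked=[]
Op 8: conn=24 S1=15 S2=91 S3=31 blocked=[]

Answer: 24 15 91 31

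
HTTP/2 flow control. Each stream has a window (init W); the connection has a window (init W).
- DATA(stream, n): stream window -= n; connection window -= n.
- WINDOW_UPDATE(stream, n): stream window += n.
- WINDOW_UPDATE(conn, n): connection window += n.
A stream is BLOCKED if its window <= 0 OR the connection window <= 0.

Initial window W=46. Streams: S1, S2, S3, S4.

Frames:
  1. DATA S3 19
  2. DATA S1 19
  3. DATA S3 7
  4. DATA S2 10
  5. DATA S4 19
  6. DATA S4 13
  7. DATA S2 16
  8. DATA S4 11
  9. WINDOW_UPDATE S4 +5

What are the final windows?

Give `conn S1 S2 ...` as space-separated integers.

Op 1: conn=27 S1=46 S2=46 S3=27 S4=46 blocked=[]
Op 2: conn=8 S1=27 S2=46 S3=27 S4=46 blocked=[]
Op 3: conn=1 S1=27 S2=46 S3=20 S4=46 blocked=[]
Op 4: conn=-9 S1=27 S2=36 S3=20 S4=46 blocked=[1, 2, 3, 4]
Op 5: conn=-28 S1=27 S2=36 S3=20 S4=27 blocked=[1, 2, 3, 4]
Op 6: conn=-41 S1=27 S2=36 S3=20 S4=14 blocked=[1, 2, 3, 4]
Op 7: conn=-57 S1=27 S2=20 S3=20 S4=14 blocked=[1, 2, 3, 4]
Op 8: conn=-68 S1=27 S2=20 S3=20 S4=3 blocked=[1, 2, 3, 4]
Op 9: conn=-68 S1=27 S2=20 S3=20 S4=8 blocked=[1, 2, 3, 4]

Answer: -68 27 20 20 8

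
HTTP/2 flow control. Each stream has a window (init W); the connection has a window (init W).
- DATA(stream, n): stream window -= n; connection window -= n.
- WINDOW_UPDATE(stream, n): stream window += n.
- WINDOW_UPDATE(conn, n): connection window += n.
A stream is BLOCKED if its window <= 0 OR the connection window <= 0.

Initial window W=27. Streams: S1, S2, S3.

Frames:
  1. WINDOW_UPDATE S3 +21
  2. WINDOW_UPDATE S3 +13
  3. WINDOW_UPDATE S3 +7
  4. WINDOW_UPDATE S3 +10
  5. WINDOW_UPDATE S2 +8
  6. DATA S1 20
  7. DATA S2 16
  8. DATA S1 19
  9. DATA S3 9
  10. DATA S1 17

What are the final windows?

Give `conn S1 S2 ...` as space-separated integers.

Op 1: conn=27 S1=27 S2=27 S3=48 blocked=[]
Op 2: conn=27 S1=27 S2=27 S3=61 blocked=[]
Op 3: conn=27 S1=27 S2=27 S3=68 blocked=[]
Op 4: conn=27 S1=27 S2=27 S3=78 blocked=[]
Op 5: conn=27 S1=27 S2=35 S3=78 blocked=[]
Op 6: conn=7 S1=7 S2=35 S3=78 blocked=[]
Op 7: conn=-9 S1=7 S2=19 S3=78 blocked=[1, 2, 3]
Op 8: conn=-28 S1=-12 S2=19 S3=78 blocked=[1, 2, 3]
Op 9: conn=-37 S1=-12 S2=19 S3=69 blocked=[1, 2, 3]
Op 10: conn=-54 S1=-29 S2=19 S3=69 blocked=[1, 2, 3]

Answer: -54 -29 19 69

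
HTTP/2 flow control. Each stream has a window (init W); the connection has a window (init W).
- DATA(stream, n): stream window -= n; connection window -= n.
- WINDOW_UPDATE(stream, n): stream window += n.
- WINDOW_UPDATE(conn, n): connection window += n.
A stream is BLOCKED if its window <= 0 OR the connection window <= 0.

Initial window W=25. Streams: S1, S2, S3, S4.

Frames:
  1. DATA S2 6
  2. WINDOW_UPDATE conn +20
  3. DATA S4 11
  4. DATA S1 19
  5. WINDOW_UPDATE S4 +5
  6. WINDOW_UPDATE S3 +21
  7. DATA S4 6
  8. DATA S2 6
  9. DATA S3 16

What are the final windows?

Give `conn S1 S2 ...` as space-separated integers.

Op 1: conn=19 S1=25 S2=19 S3=25 S4=25 blocked=[]
Op 2: conn=39 S1=25 S2=19 S3=25 S4=25 blocked=[]
Op 3: conn=28 S1=25 S2=19 S3=25 S4=14 blocked=[]
Op 4: conn=9 S1=6 S2=19 S3=25 S4=14 blocked=[]
Op 5: conn=9 S1=6 S2=19 S3=25 S4=19 blocked=[]
Op 6: conn=9 S1=6 S2=19 S3=46 S4=19 blocked=[]
Op 7: conn=3 S1=6 S2=19 S3=46 S4=13 blocked=[]
Op 8: conn=-3 S1=6 S2=13 S3=46 S4=13 blocked=[1, 2, 3, 4]
Op 9: conn=-19 S1=6 S2=13 S3=30 S4=13 blocked=[1, 2, 3, 4]

Answer: -19 6 13 30 13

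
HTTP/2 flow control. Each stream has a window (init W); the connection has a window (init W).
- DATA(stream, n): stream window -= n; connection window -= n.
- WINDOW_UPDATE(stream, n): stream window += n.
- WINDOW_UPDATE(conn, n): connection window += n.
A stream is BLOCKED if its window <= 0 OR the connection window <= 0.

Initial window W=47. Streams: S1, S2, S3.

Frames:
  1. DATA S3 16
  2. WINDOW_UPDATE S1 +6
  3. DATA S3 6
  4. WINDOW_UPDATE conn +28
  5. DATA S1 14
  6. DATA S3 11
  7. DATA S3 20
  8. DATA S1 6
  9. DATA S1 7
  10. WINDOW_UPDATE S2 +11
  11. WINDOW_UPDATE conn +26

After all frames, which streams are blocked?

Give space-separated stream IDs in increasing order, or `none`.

Op 1: conn=31 S1=47 S2=47 S3=31 blocked=[]
Op 2: conn=31 S1=53 S2=47 S3=31 blocked=[]
Op 3: conn=25 S1=53 S2=47 S3=25 blocked=[]
Op 4: conn=53 S1=53 S2=47 S3=25 blocked=[]
Op 5: conn=39 S1=39 S2=47 S3=25 blocked=[]
Op 6: conn=28 S1=39 S2=47 S3=14 blocked=[]
Op 7: conn=8 S1=39 S2=47 S3=-6 blocked=[3]
Op 8: conn=2 S1=33 S2=47 S3=-6 blocked=[3]
Op 9: conn=-5 S1=26 S2=47 S3=-6 blocked=[1, 2, 3]
Op 10: conn=-5 S1=26 S2=58 S3=-6 blocked=[1, 2, 3]
Op 11: conn=21 S1=26 S2=58 S3=-6 blocked=[3]

Answer: S3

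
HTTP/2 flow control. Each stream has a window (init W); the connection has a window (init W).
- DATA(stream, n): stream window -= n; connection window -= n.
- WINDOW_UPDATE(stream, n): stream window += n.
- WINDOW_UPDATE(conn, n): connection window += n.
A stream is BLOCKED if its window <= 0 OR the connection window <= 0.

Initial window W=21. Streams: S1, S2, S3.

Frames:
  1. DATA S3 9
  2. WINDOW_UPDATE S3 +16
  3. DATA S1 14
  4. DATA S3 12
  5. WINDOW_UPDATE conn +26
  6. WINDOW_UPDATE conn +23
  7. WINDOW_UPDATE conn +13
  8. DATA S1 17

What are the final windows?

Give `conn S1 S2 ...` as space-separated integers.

Answer: 31 -10 21 16

Derivation:
Op 1: conn=12 S1=21 S2=21 S3=12 blocked=[]
Op 2: conn=12 S1=21 S2=21 S3=28 blocked=[]
Op 3: conn=-2 S1=7 S2=21 S3=28 blocked=[1, 2, 3]
Op 4: conn=-14 S1=7 S2=21 S3=16 blocked=[1, 2, 3]
Op 5: conn=12 S1=7 S2=21 S3=16 blocked=[]
Op 6: conn=35 S1=7 S2=21 S3=16 blocked=[]
Op 7: conn=48 S1=7 S2=21 S3=16 blocked=[]
Op 8: conn=31 S1=-10 S2=21 S3=16 blocked=[1]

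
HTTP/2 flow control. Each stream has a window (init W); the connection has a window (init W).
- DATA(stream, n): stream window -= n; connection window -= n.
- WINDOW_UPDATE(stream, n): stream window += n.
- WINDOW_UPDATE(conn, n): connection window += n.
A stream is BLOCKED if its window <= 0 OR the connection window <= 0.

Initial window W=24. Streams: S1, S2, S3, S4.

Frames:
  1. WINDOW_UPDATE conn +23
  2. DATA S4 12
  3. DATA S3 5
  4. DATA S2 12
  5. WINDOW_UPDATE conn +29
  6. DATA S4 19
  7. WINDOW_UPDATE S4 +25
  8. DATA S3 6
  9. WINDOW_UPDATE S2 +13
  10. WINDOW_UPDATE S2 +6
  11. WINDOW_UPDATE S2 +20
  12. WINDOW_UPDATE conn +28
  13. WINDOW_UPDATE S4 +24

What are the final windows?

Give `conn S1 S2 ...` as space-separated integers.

Op 1: conn=47 S1=24 S2=24 S3=24 S4=24 blocked=[]
Op 2: conn=35 S1=24 S2=24 S3=24 S4=12 blocked=[]
Op 3: conn=30 S1=24 S2=24 S3=19 S4=12 blocked=[]
Op 4: conn=18 S1=24 S2=12 S3=19 S4=12 blocked=[]
Op 5: conn=47 S1=24 S2=12 S3=19 S4=12 blocked=[]
Op 6: conn=28 S1=24 S2=12 S3=19 S4=-7 blocked=[4]
Op 7: conn=28 S1=24 S2=12 S3=19 S4=18 blocked=[]
Op 8: conn=22 S1=24 S2=12 S3=13 S4=18 blocked=[]
Op 9: conn=22 S1=24 S2=25 S3=13 S4=18 blocked=[]
Op 10: conn=22 S1=24 S2=31 S3=13 S4=18 blocked=[]
Op 11: conn=22 S1=24 S2=51 S3=13 S4=18 blocked=[]
Op 12: conn=50 S1=24 S2=51 S3=13 S4=18 blocked=[]
Op 13: conn=50 S1=24 S2=51 S3=13 S4=42 blocked=[]

Answer: 50 24 51 13 42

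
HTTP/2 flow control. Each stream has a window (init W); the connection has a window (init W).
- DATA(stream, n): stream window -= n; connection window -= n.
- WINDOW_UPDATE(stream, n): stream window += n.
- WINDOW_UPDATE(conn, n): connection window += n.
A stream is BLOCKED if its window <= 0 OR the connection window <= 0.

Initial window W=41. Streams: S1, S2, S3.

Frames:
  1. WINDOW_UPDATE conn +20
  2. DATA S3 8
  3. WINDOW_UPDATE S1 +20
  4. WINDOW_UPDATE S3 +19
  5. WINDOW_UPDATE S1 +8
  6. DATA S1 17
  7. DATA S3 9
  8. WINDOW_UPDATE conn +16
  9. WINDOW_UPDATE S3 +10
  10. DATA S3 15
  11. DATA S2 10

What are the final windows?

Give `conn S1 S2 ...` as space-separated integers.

Answer: 18 52 31 38

Derivation:
Op 1: conn=61 S1=41 S2=41 S3=41 blocked=[]
Op 2: conn=53 S1=41 S2=41 S3=33 blocked=[]
Op 3: conn=53 S1=61 S2=41 S3=33 blocked=[]
Op 4: conn=53 S1=61 S2=41 S3=52 blocked=[]
Op 5: conn=53 S1=69 S2=41 S3=52 blocked=[]
Op 6: conn=36 S1=52 S2=41 S3=52 blocked=[]
Op 7: conn=27 S1=52 S2=41 S3=43 blocked=[]
Op 8: conn=43 S1=52 S2=41 S3=43 blocked=[]
Op 9: conn=43 S1=52 S2=41 S3=53 blocked=[]
Op 10: conn=28 S1=52 S2=41 S3=38 blocked=[]
Op 11: conn=18 S1=52 S2=31 S3=38 blocked=[]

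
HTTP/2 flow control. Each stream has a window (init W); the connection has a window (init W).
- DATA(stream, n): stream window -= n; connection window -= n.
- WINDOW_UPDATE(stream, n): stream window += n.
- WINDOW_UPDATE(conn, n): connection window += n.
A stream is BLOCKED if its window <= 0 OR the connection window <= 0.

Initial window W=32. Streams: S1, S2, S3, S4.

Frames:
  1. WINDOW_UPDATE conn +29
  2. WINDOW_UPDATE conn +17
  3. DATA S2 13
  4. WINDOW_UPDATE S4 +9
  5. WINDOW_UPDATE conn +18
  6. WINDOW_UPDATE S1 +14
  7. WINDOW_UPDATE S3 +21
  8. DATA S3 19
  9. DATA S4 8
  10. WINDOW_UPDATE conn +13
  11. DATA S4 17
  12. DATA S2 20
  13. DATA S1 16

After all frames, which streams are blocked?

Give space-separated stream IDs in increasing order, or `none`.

Op 1: conn=61 S1=32 S2=32 S3=32 S4=32 blocked=[]
Op 2: conn=78 S1=32 S2=32 S3=32 S4=32 blocked=[]
Op 3: conn=65 S1=32 S2=19 S3=32 S4=32 blocked=[]
Op 4: conn=65 S1=32 S2=19 S3=32 S4=41 blocked=[]
Op 5: conn=83 S1=32 S2=19 S3=32 S4=41 blocked=[]
Op 6: conn=83 S1=46 S2=19 S3=32 S4=41 blocked=[]
Op 7: conn=83 S1=46 S2=19 S3=53 S4=41 blocked=[]
Op 8: conn=64 S1=46 S2=19 S3=34 S4=41 blocked=[]
Op 9: conn=56 S1=46 S2=19 S3=34 S4=33 blocked=[]
Op 10: conn=69 S1=46 S2=19 S3=34 S4=33 blocked=[]
Op 11: conn=52 S1=46 S2=19 S3=34 S4=16 blocked=[]
Op 12: conn=32 S1=46 S2=-1 S3=34 S4=16 blocked=[2]
Op 13: conn=16 S1=30 S2=-1 S3=34 S4=16 blocked=[2]

Answer: S2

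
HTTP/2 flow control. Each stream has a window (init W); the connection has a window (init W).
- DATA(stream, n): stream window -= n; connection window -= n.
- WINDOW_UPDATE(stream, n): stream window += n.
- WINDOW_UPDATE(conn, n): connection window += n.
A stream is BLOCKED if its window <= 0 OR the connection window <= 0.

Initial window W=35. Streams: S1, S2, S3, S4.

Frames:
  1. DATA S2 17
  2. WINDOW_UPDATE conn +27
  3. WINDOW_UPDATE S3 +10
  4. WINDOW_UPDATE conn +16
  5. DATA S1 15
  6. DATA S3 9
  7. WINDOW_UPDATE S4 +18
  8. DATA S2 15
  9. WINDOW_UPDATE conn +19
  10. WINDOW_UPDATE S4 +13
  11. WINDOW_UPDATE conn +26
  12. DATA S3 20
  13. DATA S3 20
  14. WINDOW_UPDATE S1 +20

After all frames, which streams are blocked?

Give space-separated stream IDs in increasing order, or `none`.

Answer: S3

Derivation:
Op 1: conn=18 S1=35 S2=18 S3=35 S4=35 blocked=[]
Op 2: conn=45 S1=35 S2=18 S3=35 S4=35 blocked=[]
Op 3: conn=45 S1=35 S2=18 S3=45 S4=35 blocked=[]
Op 4: conn=61 S1=35 S2=18 S3=45 S4=35 blocked=[]
Op 5: conn=46 S1=20 S2=18 S3=45 S4=35 blocked=[]
Op 6: conn=37 S1=20 S2=18 S3=36 S4=35 blocked=[]
Op 7: conn=37 S1=20 S2=18 S3=36 S4=53 blocked=[]
Op 8: conn=22 S1=20 S2=3 S3=36 S4=53 blocked=[]
Op 9: conn=41 S1=20 S2=3 S3=36 S4=53 blocked=[]
Op 10: conn=41 S1=20 S2=3 S3=36 S4=66 blocked=[]
Op 11: conn=67 S1=20 S2=3 S3=36 S4=66 blocked=[]
Op 12: conn=47 S1=20 S2=3 S3=16 S4=66 blocked=[]
Op 13: conn=27 S1=20 S2=3 S3=-4 S4=66 blocked=[3]
Op 14: conn=27 S1=40 S2=3 S3=-4 S4=66 blocked=[3]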